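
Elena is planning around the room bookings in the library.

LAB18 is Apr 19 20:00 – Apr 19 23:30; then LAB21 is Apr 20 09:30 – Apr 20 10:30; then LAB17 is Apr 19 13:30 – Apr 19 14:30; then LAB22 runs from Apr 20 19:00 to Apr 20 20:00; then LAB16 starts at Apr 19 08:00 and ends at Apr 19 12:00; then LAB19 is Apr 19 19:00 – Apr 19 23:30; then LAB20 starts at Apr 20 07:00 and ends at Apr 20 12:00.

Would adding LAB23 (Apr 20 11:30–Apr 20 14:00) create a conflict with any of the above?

Yes — it overlaps LAB20

LAB16: ends Apr 19 12:00 at or before LAB23 starts Apr 20 11:30 → clear.
LAB17: ends Apr 19 14:30 at or before LAB23 starts Apr 20 11:30 → clear.
LAB19: ends Apr 19 23:30 at or before LAB23 starts Apr 20 11:30 → clear.
LAB18: ends Apr 19 23:30 at or before LAB23 starts Apr 20 11:30 → clear.
LAB20: starts Apr 20 07:00 before LAB23 ends Apr 20 14:00, and ends Apr 20 12:00 after LAB23 starts Apr 20 11:30 → overlap.
LAB21: ends Apr 20 10:30 at or before LAB23 starts Apr 20 11:30 → clear.
LAB22: starts Apr 20 19:00 at or after LAB23 ends Apr 20 14:00 → clear.
LAB23 overlaps LAB20.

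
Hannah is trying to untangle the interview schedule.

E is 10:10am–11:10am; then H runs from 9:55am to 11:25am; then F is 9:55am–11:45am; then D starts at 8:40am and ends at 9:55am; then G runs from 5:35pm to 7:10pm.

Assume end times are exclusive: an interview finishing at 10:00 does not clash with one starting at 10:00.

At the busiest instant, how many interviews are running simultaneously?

Sort all start/end points and keep a running count:
8:40am start D → 1
9:55am end D → 0
9:55am start F → 1
9:55am start H → 2
10:10am start E → 3
11:10am end E → 2
11:25am end H → 1
11:45am end F → 0
5:35pm start G → 1
7:10pm end G → 0
Peak is 3, at 10:10am (E, F, H).

3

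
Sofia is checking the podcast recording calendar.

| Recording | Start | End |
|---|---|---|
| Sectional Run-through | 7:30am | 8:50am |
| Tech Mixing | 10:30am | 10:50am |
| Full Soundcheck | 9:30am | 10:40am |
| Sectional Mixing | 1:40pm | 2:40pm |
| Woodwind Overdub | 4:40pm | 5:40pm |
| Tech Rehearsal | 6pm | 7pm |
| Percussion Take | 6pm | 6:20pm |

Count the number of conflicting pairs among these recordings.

Sorted by start: Sectional Run-through, Full Soundcheck, Tech Mixing, Sectional Mixing, Woodwind Overdub, Tech Rehearsal, Percussion Take.
Full Soundcheck starts after Sectional Run-through ends, so nothing later overlaps Sectional Run-through either.
Tech Mixing starts before Full Soundcheck ends → Full Soundcheck and Tech Mixing overlap.
Sectional Mixing starts after Full Soundcheck ends, so nothing later overlaps Full Soundcheck either.
Sectional Mixing starts after Tech Mixing ends, so nothing later overlaps Tech Mixing either.
Woodwind Overdub starts after Sectional Mixing ends, so nothing later overlaps Sectional Mixing either.
Tech Rehearsal starts after Woodwind Overdub ends, so nothing later overlaps Woodwind Overdub either.
Percussion Take starts before Tech Rehearsal ends → Tech Rehearsal and Percussion Take overlap.
Overlapping pairs: Full Soundcheck & Tech Mixing, Percussion Take & Tech Rehearsal — 2 in total.

2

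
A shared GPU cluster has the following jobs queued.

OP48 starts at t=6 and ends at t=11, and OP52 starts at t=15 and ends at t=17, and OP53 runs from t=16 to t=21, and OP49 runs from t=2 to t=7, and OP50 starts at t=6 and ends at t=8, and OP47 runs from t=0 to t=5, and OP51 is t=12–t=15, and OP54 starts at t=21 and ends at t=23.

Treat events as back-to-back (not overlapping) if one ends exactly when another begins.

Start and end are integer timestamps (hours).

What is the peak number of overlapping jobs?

3

Sort all start/end points and keep a running count:
t=0 start OP47 → 1
t=2 start OP49 → 2
t=5 end OP47 → 1
t=6 start OP48 → 2
t=6 start OP50 → 3
t=7 end OP49 → 2
t=8 end OP50 → 1
t=11 end OP48 → 0
t=12 start OP51 → 1
t=15 end OP51 → 0
t=15 start OP52 → 1
t=16 start OP53 → 2
t=17 end OP52 → 1
t=21 end OP53 → 0
t=21 start OP54 → 1
t=23 end OP54 → 0
Peak is 3, at t=6 (OP48, OP49, OP50).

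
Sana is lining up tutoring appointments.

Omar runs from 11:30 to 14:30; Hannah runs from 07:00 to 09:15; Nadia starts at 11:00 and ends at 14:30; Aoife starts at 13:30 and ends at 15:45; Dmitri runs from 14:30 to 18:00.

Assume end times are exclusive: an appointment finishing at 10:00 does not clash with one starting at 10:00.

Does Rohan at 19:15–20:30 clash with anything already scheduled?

No — it doesn't clash with anything

Hannah: ends 09:15 at or before Rohan starts 19:15 → clear.
Nadia: ends 14:30 at or before Rohan starts 19:15 → clear.
Omar: ends 14:30 at or before Rohan starts 19:15 → clear.
Aoife: ends 15:45 at or before Rohan starts 19:15 → clear.
Dmitri: ends 18:00 at or before Rohan starts 19:15 → clear.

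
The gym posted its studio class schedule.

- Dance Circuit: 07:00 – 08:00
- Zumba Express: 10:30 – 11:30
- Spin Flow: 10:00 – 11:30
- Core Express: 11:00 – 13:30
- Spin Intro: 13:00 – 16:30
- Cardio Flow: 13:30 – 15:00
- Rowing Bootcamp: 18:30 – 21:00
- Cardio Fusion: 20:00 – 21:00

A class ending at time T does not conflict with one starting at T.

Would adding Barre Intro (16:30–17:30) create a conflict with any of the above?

No — it doesn't clash with anything

Dance Circuit: ends 08:00 at or before Barre Intro starts 16:30 → clear.
Spin Flow: ends 11:30 at or before Barre Intro starts 16:30 → clear.
Zumba Express: ends 11:30 at or before Barre Intro starts 16:30 → clear.
Core Express: ends 13:30 at or before Barre Intro starts 16:30 → clear.
Spin Intro: ends 16:30 at or before Barre Intro starts 16:30 → clear.
Cardio Flow: ends 15:00 at or before Barre Intro starts 16:30 → clear.
Rowing Bootcamp: starts 18:30 at or after Barre Intro ends 17:30 → clear.
Cardio Fusion: starts 20:00 at or after Barre Intro ends 17:30 → clear.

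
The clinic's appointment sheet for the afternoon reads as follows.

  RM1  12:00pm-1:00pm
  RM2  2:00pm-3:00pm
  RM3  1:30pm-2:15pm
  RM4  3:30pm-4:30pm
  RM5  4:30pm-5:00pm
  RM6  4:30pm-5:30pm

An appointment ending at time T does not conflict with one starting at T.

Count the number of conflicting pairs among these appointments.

Check each pair: they overlap iff neither finishes before the other starts.
Sorted by start: RM1, RM3, RM2, RM4, RM5, RM6.
RM3 starts after RM1 ends, so RM1 has no further overlaps.
RM2 starts before RM3 ends → RM3 and RM2 overlap.
RM4 starts after RM3 ends, so RM3 has no further overlaps.
RM4 starts after RM2 ends, so RM2 has no further overlaps.
RM5 starts exactly when RM4 ends (back-to-back, no overlap), so RM4 has no further overlaps.
RM6 starts before RM5 ends → RM5 and RM6 overlap.
Overlapping pairs: RM2 & RM3, RM5 & RM6 — 2 in total.

2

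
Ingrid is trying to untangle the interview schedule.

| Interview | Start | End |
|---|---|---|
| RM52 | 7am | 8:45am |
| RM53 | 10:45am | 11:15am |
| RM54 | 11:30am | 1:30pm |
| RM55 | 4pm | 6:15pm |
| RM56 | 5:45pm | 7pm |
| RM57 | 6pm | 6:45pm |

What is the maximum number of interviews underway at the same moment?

Sort all start/end points and keep a running count:
7am start RM52 → 1
8:45am end RM52 → 0
10:45am start RM53 → 1
11:15am end RM53 → 0
11:30am start RM54 → 1
1:30pm end RM54 → 0
4pm start RM55 → 1
5:45pm start RM56 → 2
6pm start RM57 → 3
6:15pm end RM55 → 2
6:45pm end RM57 → 1
7pm end RM56 → 0
Peak is 3, at 6pm (RM55, RM56, RM57).

3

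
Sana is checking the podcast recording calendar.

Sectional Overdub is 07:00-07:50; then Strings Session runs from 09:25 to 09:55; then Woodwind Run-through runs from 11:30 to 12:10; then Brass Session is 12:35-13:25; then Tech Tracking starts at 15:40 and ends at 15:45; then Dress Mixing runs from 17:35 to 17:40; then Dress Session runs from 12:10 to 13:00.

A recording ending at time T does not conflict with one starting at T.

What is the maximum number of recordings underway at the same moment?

Sweep the timeline, counting +1 at each start and −1 at each end (ends before starts at a tie):
07:00 start Sectional Overdub → 1
07:50 end Sectional Overdub → 0
09:25 start Strings Session → 1
09:55 end Strings Session → 0
11:30 start Woodwind Run-through → 1
12:10 end Woodwind Run-through → 0
12:10 start Dress Session → 1
12:35 start Brass Session → 2
13:00 end Dress Session → 1
13:25 end Brass Session → 0
15:40 start Tech Tracking → 1
15:45 end Tech Tracking → 0
17:35 start Dress Mixing → 1
17:40 end Dress Mixing → 0
Peak is 2, at 12:35 (Brass Session, Dress Session).

2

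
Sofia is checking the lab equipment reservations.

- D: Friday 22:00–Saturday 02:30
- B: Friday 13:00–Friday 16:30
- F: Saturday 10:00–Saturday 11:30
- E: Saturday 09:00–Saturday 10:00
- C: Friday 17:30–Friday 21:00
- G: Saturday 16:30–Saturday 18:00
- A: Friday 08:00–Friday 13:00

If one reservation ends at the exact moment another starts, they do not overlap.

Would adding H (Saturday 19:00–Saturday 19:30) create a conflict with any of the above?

A: ends Friday 13:00 at or before H starts Saturday 19:00 → clear.
B: ends Friday 16:30 at or before H starts Saturday 19:00 → clear.
C: ends Friday 21:00 at or before H starts Saturday 19:00 → clear.
D: ends Saturday 02:30 at or before H starts Saturday 19:00 → clear.
E: ends Saturday 10:00 at or before H starts Saturday 19:00 → clear.
F: ends Saturday 11:30 at or before H starts Saturday 19:00 → clear.
G: ends Saturday 18:00 at or before H starts Saturday 19:00 → clear.

No — it doesn't clash with anything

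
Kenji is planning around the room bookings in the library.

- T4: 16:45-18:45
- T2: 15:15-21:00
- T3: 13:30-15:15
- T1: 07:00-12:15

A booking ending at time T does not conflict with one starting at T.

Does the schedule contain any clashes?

Yes

Sorted by start: T1, T3, T2, T4.
T3 starts after T1 ends, so T1 has no further overlaps.
T2 starts exactly when T3 ends (back-to-back, no overlap), so T3 has no further overlaps.
T4 starts before T2 ends → T2 and T4 overlap.
That's a conflict, so the schedule is not conflict-free.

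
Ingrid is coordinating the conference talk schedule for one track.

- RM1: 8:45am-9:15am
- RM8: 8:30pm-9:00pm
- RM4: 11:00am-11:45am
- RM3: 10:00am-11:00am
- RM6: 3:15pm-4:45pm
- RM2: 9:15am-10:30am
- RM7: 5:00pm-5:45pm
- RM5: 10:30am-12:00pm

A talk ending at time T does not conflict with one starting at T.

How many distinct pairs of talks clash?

Sorted by start: RM1, RM2, RM3, RM5, RM4, RM6, RM7, RM8.
RM2 starts exactly when RM1 ends (back-to-back, no overlap); RM1 is clear from here.
RM3 starts before RM2 ends → RM2 and RM3 overlap.
RM5 starts exactly when RM2 ends (back-to-back, no overlap); RM2 is clear from here.
RM5 starts before RM3 ends → RM3 and RM5 overlap.
RM4 starts exactly when RM3 ends (back-to-back, no overlap); RM3 is clear from here.
RM4 starts before RM5 ends → RM5 and RM4 overlap.
RM6 starts after RM5 ends; RM5 is clear from here.
RM6 starts after RM4 ends; RM4 is clear from here.
RM7 starts after RM6 ends; RM6 is clear from here.
RM8 starts after RM7 ends.
Overlapping pairs: RM2 & RM3, RM3 & RM5, RM4 & RM5 — 3 in total.

3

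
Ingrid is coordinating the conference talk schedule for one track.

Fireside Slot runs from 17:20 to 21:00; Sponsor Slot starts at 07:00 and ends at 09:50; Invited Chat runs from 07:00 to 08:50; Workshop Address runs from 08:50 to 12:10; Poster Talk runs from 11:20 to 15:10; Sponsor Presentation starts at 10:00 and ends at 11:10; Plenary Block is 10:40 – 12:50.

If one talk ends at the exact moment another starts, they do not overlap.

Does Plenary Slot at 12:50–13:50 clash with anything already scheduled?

Yes — it overlaps Poster Talk

Sponsor Slot: ends 09:50 at or before Plenary Slot starts 12:50 → clear.
Invited Chat: ends 08:50 at or before Plenary Slot starts 12:50 → clear.
Workshop Address: ends 12:10 at or before Plenary Slot starts 12:50 → clear.
Sponsor Presentation: ends 11:10 at or before Plenary Slot starts 12:50 → clear.
Plenary Block: ends 12:50 at or before Plenary Slot starts 12:50 → clear.
Poster Talk: starts 11:20 before Plenary Slot ends 13:50, and ends 15:10 after Plenary Slot starts 12:50 → overlap.
Fireside Slot: starts 17:20 at or after Plenary Slot ends 13:50 → clear.
Plenary Slot overlaps Poster Talk.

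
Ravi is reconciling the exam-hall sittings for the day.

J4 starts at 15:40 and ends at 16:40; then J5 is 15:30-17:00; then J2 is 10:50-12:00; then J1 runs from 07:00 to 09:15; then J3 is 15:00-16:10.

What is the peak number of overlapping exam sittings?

Sweep the timeline, counting +1 at each start and −1 at each end (ends before starts at a tie):
07:00 start J1 → 1
09:15 end J1 → 0
10:50 start J2 → 1
12:00 end J2 → 0
15:00 start J3 → 1
15:30 start J5 → 2
15:40 start J4 → 3
16:10 end J3 → 2
16:40 end J4 → 1
17:00 end J5 → 0
Peak is 3, at 15:40 (J3, J4, J5).

3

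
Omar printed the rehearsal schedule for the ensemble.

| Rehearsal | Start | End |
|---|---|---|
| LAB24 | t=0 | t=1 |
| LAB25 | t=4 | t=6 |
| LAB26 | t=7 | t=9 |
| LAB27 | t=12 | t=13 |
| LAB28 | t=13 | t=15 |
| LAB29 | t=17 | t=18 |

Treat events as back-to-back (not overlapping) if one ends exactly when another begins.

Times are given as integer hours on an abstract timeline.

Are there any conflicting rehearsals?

Check each pair: they overlap iff neither finishes before the other starts.
Sorted by start: LAB24, LAB25, LAB26, LAB27, LAB28, LAB29.
LAB25 starts after LAB24 ends, so LAB24 has no further overlaps.
LAB26 starts after LAB25 ends, so LAB25 has no further overlaps.
LAB27 starts after LAB26 ends, so LAB26 has no further overlaps.
LAB28 starts exactly when LAB27 ends (back-to-back, no overlap), so LAB27 has no further overlaps.
LAB29 starts after LAB28 ends.
Every pair is clear; the schedule has no overlaps.

No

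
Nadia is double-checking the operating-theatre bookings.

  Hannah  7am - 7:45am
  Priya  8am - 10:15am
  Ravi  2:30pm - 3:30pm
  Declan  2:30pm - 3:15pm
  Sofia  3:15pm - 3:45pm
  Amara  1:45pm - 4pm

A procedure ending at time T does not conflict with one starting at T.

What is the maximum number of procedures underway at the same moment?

Walk through starts and ends in time order (an end at T is processed before a start at T):
7am start Hannah → 1
7:45am end Hannah → 0
8am start Priya → 1
10:15am end Priya → 0
1:45pm start Amara → 1
2:30pm start Declan → 2
2:30pm start Ravi → 3
3:15pm end Declan → 2
3:15pm start Sofia → 3
3:30pm end Ravi → 2
3:45pm end Sofia → 1
4pm end Amara → 0
Peak is 3, at 2:30pm (Amara, Declan, Ravi).

3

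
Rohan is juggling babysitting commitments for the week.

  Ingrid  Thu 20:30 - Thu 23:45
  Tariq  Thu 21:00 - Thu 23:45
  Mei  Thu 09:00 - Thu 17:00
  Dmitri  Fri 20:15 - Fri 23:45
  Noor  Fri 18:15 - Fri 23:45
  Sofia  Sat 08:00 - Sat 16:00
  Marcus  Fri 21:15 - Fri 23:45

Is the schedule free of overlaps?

No

Sorted by start: Mei, Ingrid, Tariq, Noor, Dmitri, Marcus, Sofia.
Ingrid starts after Mei ends; Mei is clear from here.
Tariq starts before Ingrid ends → Ingrid and Tariq overlap.
That's a conflict, so the schedule is not conflict-free.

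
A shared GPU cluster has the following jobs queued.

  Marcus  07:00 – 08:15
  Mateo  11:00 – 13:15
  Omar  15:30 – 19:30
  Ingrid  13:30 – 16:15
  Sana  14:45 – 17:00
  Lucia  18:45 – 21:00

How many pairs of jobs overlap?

4

Sorted by start: Marcus, Mateo, Ingrid, Sana, Omar, Lucia.
Mateo starts after Marcus ends — done with Marcus.
Ingrid starts after Mateo ends — done with Mateo.
Sana starts before Ingrid ends → Ingrid and Sana overlap.
Omar starts before Ingrid ends → Ingrid and Omar overlap.
Lucia starts after Ingrid ends.
Omar starts before Sana ends → Sana and Omar overlap.
Lucia starts after Sana ends.
Lucia starts before Omar ends → Omar and Lucia overlap.
Overlapping pairs: Ingrid & Omar, Ingrid & Sana, Lucia & Omar, Omar & Sana — 4 in total.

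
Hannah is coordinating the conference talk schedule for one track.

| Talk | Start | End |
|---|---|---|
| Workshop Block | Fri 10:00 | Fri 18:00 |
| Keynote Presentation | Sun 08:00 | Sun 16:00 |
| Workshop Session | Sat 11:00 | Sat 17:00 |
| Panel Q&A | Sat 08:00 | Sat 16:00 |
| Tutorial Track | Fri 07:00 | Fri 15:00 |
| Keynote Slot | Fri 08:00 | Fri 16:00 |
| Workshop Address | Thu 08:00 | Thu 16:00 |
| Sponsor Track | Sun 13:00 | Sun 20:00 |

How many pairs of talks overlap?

5

Two intervals overlap when each starts before the other ends.
Sorted by start: Workshop Address, Tutorial Track, Keynote Slot, Workshop Block, Panel Q&A, Workshop Session, Keynote Presentation, Sponsor Track.
Tutorial Track starts after Workshop Address ends — done with Workshop Address.
Keynote Slot starts before Tutorial Track ends → Tutorial Track and Keynote Slot overlap.
Workshop Block starts before Tutorial Track ends → Tutorial Track and Workshop Block overlap.
Panel Q&A starts after Tutorial Track ends — done with Tutorial Track.
Workshop Block starts before Keynote Slot ends → Keynote Slot and Workshop Block overlap.
Panel Q&A starts after Keynote Slot ends — done with Keynote Slot.
Panel Q&A starts after Workshop Block ends — done with Workshop Block.
Workshop Session starts before Panel Q&A ends → Panel Q&A and Workshop Session overlap.
Keynote Presentation starts after Panel Q&A ends — done with Panel Q&A.
Keynote Presentation starts after Workshop Session ends — done with Workshop Session.
Sponsor Track starts before Keynote Presentation ends → Keynote Presentation and Sponsor Track overlap.
Overlapping pairs: Keynote Presentation & Sponsor Track, Keynote Slot & Tutorial Track, Keynote Slot & Workshop Block, Panel Q&A & Workshop Session, Tutorial Track & Workshop Block — 5 in total.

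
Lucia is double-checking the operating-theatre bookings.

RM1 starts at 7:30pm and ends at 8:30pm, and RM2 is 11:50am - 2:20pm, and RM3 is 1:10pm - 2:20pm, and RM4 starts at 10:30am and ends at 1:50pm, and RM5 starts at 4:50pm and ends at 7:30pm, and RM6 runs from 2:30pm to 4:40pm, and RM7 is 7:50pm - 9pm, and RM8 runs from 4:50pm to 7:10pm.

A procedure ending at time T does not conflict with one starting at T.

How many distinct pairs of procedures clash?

5

Sorted by start: RM4, RM2, RM3, RM6, RM5, RM8, RM1, RM7.
RM2 starts before RM4 ends → RM4 and RM2 overlap.
RM3 starts before RM4 ends → RM4 and RM3 overlap.
RM6 starts after RM4 ends; RM4 is clear from here.
RM3 starts before RM2 ends → RM2 and RM3 overlap.
RM6 starts after RM2 ends; RM2 is clear from here.
RM6 starts after RM3 ends; RM3 is clear from here.
RM5 starts after RM6 ends; RM6 is clear from here.
RM8 starts before RM5 ends → RM5 and RM8 overlap.
RM1 starts exactly when RM5 ends (back-to-back, no overlap); RM5 is clear from here.
RM1 starts after RM8 ends; RM8 is clear from here.
RM7 starts before RM1 ends → RM1 and RM7 overlap.
Overlapping pairs: RM1 & RM7, RM2 & RM3, RM2 & RM4, RM3 & RM4, RM5 & RM8 — 5 in total.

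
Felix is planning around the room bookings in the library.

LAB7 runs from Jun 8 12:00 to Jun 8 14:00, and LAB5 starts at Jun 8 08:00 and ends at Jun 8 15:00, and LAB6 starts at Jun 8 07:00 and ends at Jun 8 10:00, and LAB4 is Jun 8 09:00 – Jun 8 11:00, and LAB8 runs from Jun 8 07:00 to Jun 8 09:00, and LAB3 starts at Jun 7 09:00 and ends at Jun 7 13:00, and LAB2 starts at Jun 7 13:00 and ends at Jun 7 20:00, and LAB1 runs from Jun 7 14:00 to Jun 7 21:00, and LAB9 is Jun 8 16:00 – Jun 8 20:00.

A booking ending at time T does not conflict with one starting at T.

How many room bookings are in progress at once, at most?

3

Walk through starts and ends in time order (an end at T is processed before a start at T):
Jun 7 09:00 start LAB3 → 1
Jun 7 13:00 end LAB3 → 0
Jun 7 13:00 start LAB2 → 1
Jun 7 14:00 start LAB1 → 2
Jun 7 20:00 end LAB2 → 1
Jun 7 21:00 end LAB1 → 0
Jun 8 07:00 start LAB6 → 1
Jun 8 07:00 start LAB8 → 2
Jun 8 08:00 start LAB5 → 3
Jun 8 09:00 end LAB8 → 2
Jun 8 09:00 start LAB4 → 3
Jun 8 10:00 end LAB6 → 2
Jun 8 11:00 end LAB4 → 1
Jun 8 12:00 start LAB7 → 2
Jun 8 14:00 end LAB7 → 1
Jun 8 15:00 end LAB5 → 0
Jun 8 16:00 start LAB9 → 1
Jun 8 20:00 end LAB9 → 0
Peak is 3, at Jun 8 08:00 (LAB5, LAB6, LAB8).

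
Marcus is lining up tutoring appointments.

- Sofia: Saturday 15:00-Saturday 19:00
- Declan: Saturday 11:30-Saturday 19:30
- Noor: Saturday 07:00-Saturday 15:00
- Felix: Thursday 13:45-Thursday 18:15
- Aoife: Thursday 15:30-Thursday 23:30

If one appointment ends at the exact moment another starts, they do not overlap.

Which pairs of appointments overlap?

Sorted by start: Felix, Aoife, Noor, Declan, Sofia.
Aoife starts before Felix ends → Felix and Aoife overlap.
Noor starts after Felix ends — done with Felix.
Noor starts after Aoife ends — done with Aoife.
Declan starts before Noor ends → Noor and Declan overlap.
Sofia starts exactly when Noor ends (back-to-back, no overlap).
Sofia starts before Declan ends → Declan and Sofia overlap.

Aoife & Felix, Declan & Noor, Declan & Sofia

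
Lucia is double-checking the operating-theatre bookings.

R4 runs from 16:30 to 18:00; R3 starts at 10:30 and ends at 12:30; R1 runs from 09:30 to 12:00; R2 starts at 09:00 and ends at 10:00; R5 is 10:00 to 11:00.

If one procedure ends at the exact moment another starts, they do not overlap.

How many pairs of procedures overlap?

4

Two intervals overlap when each starts before the other ends.
Sorted by start: R2, R1, R5, R3, R4.
R1 starts before R2 ends → R2 and R1 overlap.
R5 starts exactly when R2 ends (back-to-back, no overlap) — done with R2.
R5 starts before R1 ends → R1 and R5 overlap.
R3 starts before R1 ends → R1 and R3 overlap.
R4 starts after R1 ends.
R3 starts before R5 ends → R5 and R3 overlap.
R4 starts after R5 ends.
R4 starts after R3 ends.
Overlapping pairs: R1 & R2, R1 & R3, R1 & R5, R3 & R5 — 4 in total.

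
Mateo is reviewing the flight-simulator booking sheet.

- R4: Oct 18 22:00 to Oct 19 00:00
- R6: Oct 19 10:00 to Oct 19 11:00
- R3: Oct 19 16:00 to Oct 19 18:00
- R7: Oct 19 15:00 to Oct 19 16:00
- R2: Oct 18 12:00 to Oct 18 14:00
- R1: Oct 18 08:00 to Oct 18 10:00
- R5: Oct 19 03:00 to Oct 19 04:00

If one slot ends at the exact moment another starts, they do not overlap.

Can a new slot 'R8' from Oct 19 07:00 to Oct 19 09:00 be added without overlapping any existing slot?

Yes — the slot is free

R1: ends Oct 18 10:00 at or before R8 starts Oct 19 07:00 → clear.
R2: ends Oct 18 14:00 at or before R8 starts Oct 19 07:00 → clear.
R4: ends Oct 19 00:00 at or before R8 starts Oct 19 07:00 → clear.
R5: ends Oct 19 04:00 at or before R8 starts Oct 19 07:00 → clear.
R6: starts Oct 19 10:00 at or after R8 ends Oct 19 09:00 → clear.
R7: starts Oct 19 15:00 at or after R8 ends Oct 19 09:00 → clear.
R3: starts Oct 19 16:00 at or after R8 ends Oct 19 09:00 → clear.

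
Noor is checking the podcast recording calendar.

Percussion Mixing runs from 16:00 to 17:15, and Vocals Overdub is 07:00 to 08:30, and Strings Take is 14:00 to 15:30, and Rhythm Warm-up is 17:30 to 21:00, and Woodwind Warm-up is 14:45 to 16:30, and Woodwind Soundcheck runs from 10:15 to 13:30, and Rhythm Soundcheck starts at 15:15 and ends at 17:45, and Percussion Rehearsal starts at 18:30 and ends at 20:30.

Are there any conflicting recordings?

Check each pair: they overlap iff neither finishes before the other starts.
Sorted by start: Vocals Overdub, Woodwind Soundcheck, Strings Take, Woodwind Warm-up, Rhythm Soundcheck, Percussion Mixing, Rhythm Warm-up, Percussion Rehearsal.
Woodwind Soundcheck starts after Vocals Overdub ends, so Vocals Overdub has no further overlaps.
Strings Take starts after Woodwind Soundcheck ends, so Woodwind Soundcheck has no further overlaps.
Woodwind Warm-up starts before Strings Take ends → Strings Take and Woodwind Warm-up overlap.
That's a conflict, so the schedule is not conflict-free.

Yes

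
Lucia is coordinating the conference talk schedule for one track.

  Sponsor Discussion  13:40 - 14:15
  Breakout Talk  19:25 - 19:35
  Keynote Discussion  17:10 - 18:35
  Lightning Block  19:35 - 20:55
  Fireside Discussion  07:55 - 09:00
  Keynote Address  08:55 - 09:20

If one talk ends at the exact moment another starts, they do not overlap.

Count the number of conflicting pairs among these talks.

Check each pair: they overlap iff neither finishes before the other starts.
Sorted by start: Fireside Discussion, Keynote Address, Sponsor Discussion, Keynote Discussion, Breakout Talk, Lightning Block.
Keynote Address starts before Fireside Discussion ends → Fireside Discussion and Keynote Address overlap.
Sponsor Discussion starts after Fireside Discussion ends; Fireside Discussion is clear from here.
Sponsor Discussion starts after Keynote Address ends; Keynote Address is clear from here.
Keynote Discussion starts after Sponsor Discussion ends; Sponsor Discussion is clear from here.
Breakout Talk starts after Keynote Discussion ends; Keynote Discussion is clear from here.
Lightning Block starts exactly when Breakout Talk ends (back-to-back, no overlap).
Overlapping pairs: Fireside Discussion & Keynote Address — 1 in total.

1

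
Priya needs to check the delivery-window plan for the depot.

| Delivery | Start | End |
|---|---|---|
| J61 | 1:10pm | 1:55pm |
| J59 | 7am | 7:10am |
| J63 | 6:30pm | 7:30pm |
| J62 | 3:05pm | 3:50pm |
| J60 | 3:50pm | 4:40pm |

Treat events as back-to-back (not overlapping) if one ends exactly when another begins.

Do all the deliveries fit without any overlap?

Two intervals overlap when each starts before the other ends.
Sorted by start: J59, J61, J62, J60, J63.
J61 starts after J59 ends — done with J59.
J62 starts after J61 ends — done with J61.
J60 starts exactly when J62 ends (back-to-back, no overlap) — done with J62.
J63 starts after J60 ends.
Every pair is clear; the schedule has no overlaps.

Yes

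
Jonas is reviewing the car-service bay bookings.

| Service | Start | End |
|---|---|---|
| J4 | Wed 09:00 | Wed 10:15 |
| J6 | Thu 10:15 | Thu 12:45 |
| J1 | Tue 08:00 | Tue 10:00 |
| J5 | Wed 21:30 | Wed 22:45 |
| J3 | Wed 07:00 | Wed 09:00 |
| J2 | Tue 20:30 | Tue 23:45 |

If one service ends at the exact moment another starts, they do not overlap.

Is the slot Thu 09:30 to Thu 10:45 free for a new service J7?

No — it overlaps J6

J1: ends Tue 10:00 at or before J7 starts Thu 09:30 → clear.
J2: ends Tue 23:45 at or before J7 starts Thu 09:30 → clear.
J3: ends Wed 09:00 at or before J7 starts Thu 09:30 → clear.
J4: ends Wed 10:15 at or before J7 starts Thu 09:30 → clear.
J5: ends Wed 22:45 at or before J7 starts Thu 09:30 → clear.
J6: starts Thu 10:15 before J7 ends Thu 10:45, and ends Thu 12:45 after J7 starts Thu 09:30 → overlap.
J7 overlaps J6.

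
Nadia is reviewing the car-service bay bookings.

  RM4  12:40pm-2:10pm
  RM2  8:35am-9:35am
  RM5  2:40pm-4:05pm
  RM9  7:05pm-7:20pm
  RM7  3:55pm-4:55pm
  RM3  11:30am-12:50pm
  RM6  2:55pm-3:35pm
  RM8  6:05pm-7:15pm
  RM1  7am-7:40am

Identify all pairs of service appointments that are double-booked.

RM3 & RM4, RM5 & RM6, RM5 & RM7, RM8 & RM9

Sorted by start: RM1, RM2, RM3, RM4, RM5, RM6, RM7, RM8, RM9.
RM2 starts after RM1 ends, so RM1 has no further overlaps.
RM3 starts after RM2 ends, so RM2 has no further overlaps.
RM4 starts before RM3 ends → RM3 and RM4 overlap.
RM5 starts after RM3 ends, so RM3 has no further overlaps.
RM5 starts after RM4 ends, so RM4 has no further overlaps.
RM6 starts before RM5 ends → RM5 and RM6 overlap.
RM7 starts before RM5 ends → RM5 and RM7 overlap.
RM8 starts after RM5 ends, so RM5 has no further overlaps.
RM7 starts after RM6 ends, so RM6 has no further overlaps.
RM8 starts after RM7 ends, so RM7 has no further overlaps.
RM9 starts before RM8 ends → RM8 and RM9 overlap.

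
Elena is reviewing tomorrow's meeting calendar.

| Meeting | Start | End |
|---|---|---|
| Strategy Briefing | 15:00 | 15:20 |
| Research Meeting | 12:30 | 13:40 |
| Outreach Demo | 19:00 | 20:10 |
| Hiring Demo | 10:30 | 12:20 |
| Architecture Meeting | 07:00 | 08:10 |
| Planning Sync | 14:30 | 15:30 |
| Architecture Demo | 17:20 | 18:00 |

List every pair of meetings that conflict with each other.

Sorted by start: Architecture Meeting, Hiring Demo, Research Meeting, Planning Sync, Strategy Briefing, Architecture Demo, Outreach Demo.
Hiring Demo starts after Architecture Meeting ends, so nothing later overlaps Architecture Meeting either.
Research Meeting starts after Hiring Demo ends, so nothing later overlaps Hiring Demo either.
Planning Sync starts after Research Meeting ends, so nothing later overlaps Research Meeting either.
Strategy Briefing starts before Planning Sync ends → Planning Sync and Strategy Briefing overlap.
Architecture Demo starts after Planning Sync ends, so nothing later overlaps Planning Sync either.
Architecture Demo starts after Strategy Briefing ends, so nothing later overlaps Strategy Briefing either.
Outreach Demo starts after Architecture Demo ends.

Planning Sync & Strategy Briefing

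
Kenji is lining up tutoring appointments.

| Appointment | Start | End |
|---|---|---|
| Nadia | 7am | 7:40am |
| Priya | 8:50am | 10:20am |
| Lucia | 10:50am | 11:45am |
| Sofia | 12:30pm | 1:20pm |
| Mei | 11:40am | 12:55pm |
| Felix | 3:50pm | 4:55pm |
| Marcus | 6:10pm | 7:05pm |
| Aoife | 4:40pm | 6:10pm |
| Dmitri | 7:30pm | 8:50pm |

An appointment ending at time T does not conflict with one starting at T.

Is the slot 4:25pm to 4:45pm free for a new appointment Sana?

Nadia: ends 7:40am at or before Sana starts 4:25pm → clear.
Priya: ends 10:20am at or before Sana starts 4:25pm → clear.
Lucia: ends 11:45am at or before Sana starts 4:25pm → clear.
Mei: ends 12:55pm at or before Sana starts 4:25pm → clear.
Sofia: ends 1:20pm at or before Sana starts 4:25pm → clear.
Felix: starts 3:50pm before Sana ends 4:45pm, and ends 4:55pm after Sana starts 4:25pm → overlap.
Aoife: starts 4:40pm before Sana ends 4:45pm, and ends 6:10pm after Sana starts 4:25pm → overlap.
Marcus: starts 6:10pm at or after Sana ends 4:45pm → clear.
Dmitri: starts 7:30pm at or after Sana ends 4:45pm → clear.
Sana overlaps Felix, Aoife.

No — it overlaps Aoife, Felix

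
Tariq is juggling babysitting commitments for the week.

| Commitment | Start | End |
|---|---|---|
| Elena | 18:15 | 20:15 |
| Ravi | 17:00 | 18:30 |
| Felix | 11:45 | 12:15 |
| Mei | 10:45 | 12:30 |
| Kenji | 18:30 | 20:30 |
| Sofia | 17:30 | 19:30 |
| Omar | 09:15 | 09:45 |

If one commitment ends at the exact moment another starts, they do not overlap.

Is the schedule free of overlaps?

Sorted by start: Omar, Mei, Felix, Ravi, Sofia, Elena, Kenji.
Mei starts after Omar ends, so Omar has no further overlaps.
Felix starts before Mei ends → Mei and Felix overlap.
That's a conflict, so the schedule is not conflict-free.

No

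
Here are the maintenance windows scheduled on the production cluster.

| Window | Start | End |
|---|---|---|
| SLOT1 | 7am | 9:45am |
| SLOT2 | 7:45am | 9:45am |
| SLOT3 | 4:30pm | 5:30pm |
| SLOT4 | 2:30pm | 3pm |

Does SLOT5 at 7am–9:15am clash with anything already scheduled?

SLOT1: starts 7am before SLOT5 ends 9:15am, and ends 9:45am after SLOT5 starts 7am → overlap.
SLOT2: starts 7:45am before SLOT5 ends 9:15am, and ends 9:45am after SLOT5 starts 7am → overlap.
SLOT4: starts 2:30pm at or after SLOT5 ends 9:15am → clear.
SLOT3: starts 4:30pm at or after SLOT5 ends 9:15am → clear.
SLOT5 overlaps SLOT1, SLOT2.

Yes — it overlaps SLOT1, SLOT2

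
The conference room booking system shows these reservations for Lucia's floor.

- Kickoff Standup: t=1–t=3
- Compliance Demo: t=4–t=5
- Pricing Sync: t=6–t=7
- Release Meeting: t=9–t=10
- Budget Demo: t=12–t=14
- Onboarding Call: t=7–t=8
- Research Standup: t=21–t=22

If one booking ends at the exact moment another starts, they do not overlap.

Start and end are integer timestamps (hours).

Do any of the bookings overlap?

Sorted by start: Kickoff Standup, Compliance Demo, Pricing Sync, Onboarding Call, Release Meeting, Budget Demo, Research Standup.
Compliance Demo starts after Kickoff Standup ends, so Kickoff Standup has no further overlaps.
Pricing Sync starts after Compliance Demo ends, so Compliance Demo has no further overlaps.
Onboarding Call starts exactly when Pricing Sync ends (back-to-back, no overlap), so Pricing Sync has no further overlaps.
Release Meeting starts after Onboarding Call ends, so Onboarding Call has no further overlaps.
Budget Demo starts after Release Meeting ends, so Release Meeting has no further overlaps.
Research Standup starts after Budget Demo ends.
Every pair is clear; the schedule has no overlaps.

No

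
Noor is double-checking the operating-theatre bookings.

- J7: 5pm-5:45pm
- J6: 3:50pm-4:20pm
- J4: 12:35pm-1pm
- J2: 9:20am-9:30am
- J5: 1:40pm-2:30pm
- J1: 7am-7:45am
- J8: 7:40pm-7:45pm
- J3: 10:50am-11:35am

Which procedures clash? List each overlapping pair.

Sorted by start: J1, J2, J3, J4, J5, J6, J7, J8.
J2 starts after J1 ends — done with J1.
J3 starts after J2 ends — done with J2.
J4 starts after J3 ends — done with J3.
J5 starts after J4 ends — done with J4.
J6 starts after J5 ends — done with J5.
J7 starts after J6 ends — done with J6.
J8 starts after J7 ends.

no overlapping pairs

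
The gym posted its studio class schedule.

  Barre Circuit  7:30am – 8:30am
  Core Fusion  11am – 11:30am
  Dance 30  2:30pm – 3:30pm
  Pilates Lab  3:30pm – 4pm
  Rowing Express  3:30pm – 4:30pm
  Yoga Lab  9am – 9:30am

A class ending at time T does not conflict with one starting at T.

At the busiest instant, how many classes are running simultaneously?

Walk through starts and ends in time order (an end at T is processed before a start at T):
7:30am start Barre Circuit → 1
8:30am end Barre Circuit → 0
9am start Yoga Lab → 1
9:30am end Yoga Lab → 0
11am start Core Fusion → 1
11:30am end Core Fusion → 0
2:30pm start Dance 30 → 1
3:30pm end Dance 30 → 0
3:30pm start Pilates Lab → 1
3:30pm start Rowing Express → 2
4pm end Pilates Lab → 1
4:30pm end Rowing Express → 0
Peak is 2, at 3:30pm (Pilates Lab, Rowing Express).

2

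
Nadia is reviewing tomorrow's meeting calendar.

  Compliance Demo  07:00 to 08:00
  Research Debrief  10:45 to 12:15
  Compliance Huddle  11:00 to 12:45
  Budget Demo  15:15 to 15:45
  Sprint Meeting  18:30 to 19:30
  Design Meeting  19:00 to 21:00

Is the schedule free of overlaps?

Check each pair: they overlap iff neither finishes before the other starts.
Sorted by start: Compliance Demo, Research Debrief, Compliance Huddle, Budget Demo, Sprint Meeting, Design Meeting.
Research Debrief starts after Compliance Demo ends, so Compliance Demo has no further overlaps.
Compliance Huddle starts before Research Debrief ends → Research Debrief and Compliance Huddle overlap.
That's a conflict, so the schedule is not conflict-free.

No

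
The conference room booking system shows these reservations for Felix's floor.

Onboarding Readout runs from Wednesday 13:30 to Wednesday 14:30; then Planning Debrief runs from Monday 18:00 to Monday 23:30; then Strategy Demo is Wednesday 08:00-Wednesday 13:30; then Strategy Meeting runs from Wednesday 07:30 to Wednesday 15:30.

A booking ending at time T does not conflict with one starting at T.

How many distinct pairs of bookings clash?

Sorted by start: Planning Debrief, Strategy Meeting, Strategy Demo, Onboarding Readout.
Strategy Meeting starts after Planning Debrief ends, so nothing later overlaps Planning Debrief either.
Strategy Demo starts before Strategy Meeting ends → Strategy Meeting and Strategy Demo overlap.
Onboarding Readout starts before Strategy Meeting ends → Strategy Meeting and Onboarding Readout overlap.
Onboarding Readout starts exactly when Strategy Demo ends (back-to-back, no overlap).
Overlapping pairs: Onboarding Readout & Strategy Meeting, Strategy Demo & Strategy Meeting — 2 in total.

2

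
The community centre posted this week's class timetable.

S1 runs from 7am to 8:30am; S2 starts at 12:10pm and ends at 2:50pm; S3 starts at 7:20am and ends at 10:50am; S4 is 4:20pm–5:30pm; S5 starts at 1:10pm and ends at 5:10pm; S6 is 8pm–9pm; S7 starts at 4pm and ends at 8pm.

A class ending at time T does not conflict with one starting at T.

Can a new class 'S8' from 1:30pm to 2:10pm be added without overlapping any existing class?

No — it overlaps S2, S5

S1: ends 8:30am at or before S8 starts 1:30pm → clear.
S3: ends 10:50am at or before S8 starts 1:30pm → clear.
S2: starts 12:10pm before S8 ends 2:10pm, and ends 2:50pm after S8 starts 1:30pm → overlap.
S5: starts 1:10pm before S8 ends 2:10pm, and ends 5:10pm after S8 starts 1:30pm → overlap.
S7: starts 4pm at or after S8 ends 2:10pm → clear.
S4: starts 4:20pm at or after S8 ends 2:10pm → clear.
S6: starts 8pm at or after S8 ends 2:10pm → clear.
S8 overlaps S2, S5.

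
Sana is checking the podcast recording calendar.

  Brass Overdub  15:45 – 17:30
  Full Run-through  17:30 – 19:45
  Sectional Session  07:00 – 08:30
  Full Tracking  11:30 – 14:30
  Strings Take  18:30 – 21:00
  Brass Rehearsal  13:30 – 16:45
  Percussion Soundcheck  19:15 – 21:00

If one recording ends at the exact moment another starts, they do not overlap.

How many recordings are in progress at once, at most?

Walk through starts and ends in time order (an end at T is processed before a start at T):
07:00 start Sectional Session → 1
08:30 end Sectional Session → 0
11:30 start Full Tracking → 1
13:30 start Brass Rehearsal → 2
14:30 end Full Tracking → 1
15:45 start Brass Overdub → 2
16:45 end Brass Rehearsal → 1
17:30 end Brass Overdub → 0
17:30 start Full Run-through → 1
18:30 start Strings Take → 2
19:15 start Percussion Soundcheck → 3
19:45 end Full Run-through → 2
21:00 end Percussion Soundcheck → 1
21:00 end Strings Take → 0
Peak is 3, at 19:15 (Full Run-through, Percussion Soundcheck, Strings Take).

3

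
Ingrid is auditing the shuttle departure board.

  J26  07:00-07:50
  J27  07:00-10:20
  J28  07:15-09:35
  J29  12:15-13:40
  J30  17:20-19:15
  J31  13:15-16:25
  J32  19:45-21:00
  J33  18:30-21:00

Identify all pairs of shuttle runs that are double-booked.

J26 & J27, J26 & J28, J27 & J28, J29 & J31, J30 & J33, J32 & J33

Sorted by start: J26, J27, J28, J29, J31, J30, J33, J32.
J27 starts before J26 ends → J26 and J27 overlap.
J28 starts before J26 ends → J26 and J28 overlap.
J29 starts after J26 ends; J26 is clear from here.
J28 starts before J27 ends → J27 and J28 overlap.
J29 starts after J27 ends; J27 is clear from here.
J29 starts after J28 ends; J28 is clear from here.
J31 starts before J29 ends → J29 and J31 overlap.
J30 starts after J29 ends; J29 is clear from here.
J30 starts after J31 ends; J31 is clear from here.
J33 starts before J30 ends → J30 and J33 overlap.
J32 starts after J30 ends.
J32 starts before J33 ends → J33 and J32 overlap.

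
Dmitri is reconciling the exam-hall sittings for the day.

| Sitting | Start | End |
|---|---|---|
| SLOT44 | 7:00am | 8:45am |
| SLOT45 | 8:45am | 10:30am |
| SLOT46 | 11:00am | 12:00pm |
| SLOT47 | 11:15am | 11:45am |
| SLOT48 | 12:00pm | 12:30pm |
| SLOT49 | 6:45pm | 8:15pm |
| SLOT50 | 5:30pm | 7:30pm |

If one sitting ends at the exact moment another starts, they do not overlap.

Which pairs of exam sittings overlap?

Check each pair: they overlap iff neither finishes before the other starts.
Sorted by start: SLOT44, SLOT45, SLOT46, SLOT47, SLOT48, SLOT50, SLOT49.
SLOT45 starts exactly when SLOT44 ends (back-to-back, no overlap); SLOT44 is clear from here.
SLOT46 starts after SLOT45 ends; SLOT45 is clear from here.
SLOT47 starts before SLOT46 ends → SLOT46 and SLOT47 overlap.
SLOT48 starts exactly when SLOT46 ends (back-to-back, no overlap); SLOT46 is clear from here.
SLOT48 starts after SLOT47 ends; SLOT47 is clear from here.
SLOT50 starts after SLOT48 ends; SLOT48 is clear from here.
SLOT49 starts before SLOT50 ends → SLOT50 and SLOT49 overlap.

SLOT46 & SLOT47, SLOT49 & SLOT50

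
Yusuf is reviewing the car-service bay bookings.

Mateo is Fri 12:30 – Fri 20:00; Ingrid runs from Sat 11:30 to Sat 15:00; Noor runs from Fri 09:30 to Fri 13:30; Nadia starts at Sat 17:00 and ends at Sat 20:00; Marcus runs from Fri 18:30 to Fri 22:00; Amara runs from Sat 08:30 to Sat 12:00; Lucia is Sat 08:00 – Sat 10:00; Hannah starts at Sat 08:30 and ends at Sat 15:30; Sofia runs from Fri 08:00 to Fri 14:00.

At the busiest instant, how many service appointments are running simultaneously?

3

Sweep the timeline, counting +1 at each start and −1 at each end (ends before starts at a tie):
Fri 08:00 start Sofia → 1
Fri 09:30 start Noor → 2
Fri 12:30 start Mateo → 3
Fri 13:30 end Noor → 2
Fri 14:00 end Sofia → 1
Fri 18:30 start Marcus → 2
Fri 20:00 end Mateo → 1
Fri 22:00 end Marcus → 0
Sat 08:00 start Lucia → 1
Sat 08:30 start Amara → 2
Sat 08:30 start Hannah → 3
Sat 10:00 end Lucia → 2
Sat 11:30 start Ingrid → 3
Sat 12:00 end Amara → 2
Sat 15:00 end Ingrid → 1
Sat 15:30 end Hannah → 0
Sat 17:00 start Nadia → 1
Sat 20:00 end Nadia → 0
Peak is 3, at Fri 12:30 (Mateo, Noor, Sofia).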